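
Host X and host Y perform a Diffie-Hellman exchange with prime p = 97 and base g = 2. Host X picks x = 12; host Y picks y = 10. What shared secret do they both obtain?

Host X sends A = g^x mod p = 2^12 mod 97.
2^1 ≡ 2 (mod 97)
2^2 = (2^1)^2 ≡ 2^2 = 4 ≡ 4 (mod 97)
2^4 = (2^2)^2 ≡ 4^2 = 16 ≡ 16 (mod 97)
2^8 = (2^4)^2 ≡ 16^2 = 256 ≡ 62 (mod 97)
2^12 = 2^8 · 2^4 ≡ 62 · 16 ≡ 22 (mod 97).
So A = 22. Host Y then computes K = A^y mod p = 22^10 mod 97.
22^1 ≡ 22 (mod 97)
22^2 = (22^1)^2 ≡ 22^2 = 484 ≡ 96 (mod 97)
22^4 = (22^2)^2 ≡ 96^2 = 9216 ≡ 1 (mod 97)
22^8 = (22^4)^2 ≡ 1^2 = 1 ≡ 1 (mod 97)
22^10 = 22^8 · 22^2 ≡ 1 · 96 ≡ 96 (mod 97).

96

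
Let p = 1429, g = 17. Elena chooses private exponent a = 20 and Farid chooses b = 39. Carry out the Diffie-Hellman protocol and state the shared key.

1102

Elena sends A = g^a mod p = 17^20 mod 1429.
17^1 ≡ 17 (mod 1429)
17^2 = (17^1)^2 ≡ 17^2 = 289 ≡ 289 (mod 1429)
17^4 = (17^2)^2 ≡ 289^2 = 83521 ≡ 639 (mod 1429)
17^8 = (17^4)^2 ≡ 639^2 = 408321 ≡ 1056 (mod 1429)
17^16 = (17^8)^2 ≡ 1056^2 = 1115136 ≡ 516 (mod 1429)
17^20 = 17^16 · 17^4 ≡ 516 · 639 ≡ 1054 (mod 1429).
So A = 1054. Farid then computes K = A^b mod p = 1054^39 mod 1429.
1054^1 ≡ 1054 (mod 1429)
1054^2 = (1054^1)^2 ≡ 1054^2 = 1110916 ≡ 583 (mod 1429)
1054^4 = (1054^2)^2 ≡ 583^2 = 339889 ≡ 1216 (mod 1429)
1054^8 = (1054^4)^2 ≡ 1216^2 = 1478656 ≡ 1070 (mod 1429)
1054^16 = (1054^8)^2 ≡ 1070^2 = 1144900 ≡ 271 (mod 1429)
1054^32 = (1054^16)^2 ≡ 271^2 = 73441 ≡ 562 (mod 1429)
1054^39 = 1054^32 · 1054^4 · 1054^2 · 1054^1 ≡ 562 · 1216 · 583 · 1054 ≡ 1102 (mod 1429).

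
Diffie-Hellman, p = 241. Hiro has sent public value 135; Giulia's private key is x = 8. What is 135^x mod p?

Shared key K = 135^8 mod 241.
135^1 ≡ 135 (mod 241)
135^2 = (135^1)^2 ≡ 135^2 = 18225 ≡ 150 (mod 241)
135^4 = (135^2)^2 ≡ 150^2 = 22500 ≡ 87 (mod 241)
135^8 = (135^4)^2 ≡ 87^2 = 7569 ≡ 98 (mod 241)

98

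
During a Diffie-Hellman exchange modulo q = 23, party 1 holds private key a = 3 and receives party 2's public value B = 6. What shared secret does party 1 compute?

Shared key K = 6^3 mod 23.
6^1 ≡ 6 (mod 23)
6^2 = (6^1)^2 ≡ 6^2 = 36 ≡ 13 (mod 23)
6^3 = 6^2 · 6^1 ≡ 13 · 6 ≡ 9 (mod 23).

9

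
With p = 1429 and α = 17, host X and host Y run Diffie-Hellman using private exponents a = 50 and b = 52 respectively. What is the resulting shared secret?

Host X sends A = α^a mod p = 17^50 mod 1429.
17^1 ≡ 17 (mod 1429)
17^2 = (17^1)^2 ≡ 17^2 = 289 ≡ 289 (mod 1429)
17^4 = (17^2)^2 ≡ 289^2 = 83521 ≡ 639 (mod 1429)
17^8 = (17^4)^2 ≡ 639^2 = 408321 ≡ 1056 (mod 1429)
17^16 = (17^8)^2 ≡ 1056^2 = 1115136 ≡ 516 (mod 1429)
17^32 = (17^16)^2 ≡ 516^2 = 266256 ≡ 462 (mod 1429)
17^50 = 17^32 · 17^16 · 17^2 ≡ 462 · 516 · 289 ≡ 340 (mod 1429).
So A = 340. Host Y then computes K = A^b mod p = 340^52 mod 1429.
340^1 ≡ 340 (mod 1429)
340^2 = (340^1)^2 ≡ 340^2 = 115600 ≡ 1280 (mod 1429)
340^4 = (340^2)^2 ≡ 1280^2 = 1638400 ≡ 766 (mod 1429)
340^8 = (340^4)^2 ≡ 766^2 = 586756 ≡ 866 (mod 1429)
340^16 = (340^8)^2 ≡ 866^2 = 749956 ≡ 1160 (mod 1429)
340^32 = (340^16)^2 ≡ 1160^2 = 1345600 ≡ 911 (mod 1429)
340^52 = 340^32 · 340^16 · 340^4 ≡ 911 · 1160 · 766 ≡ 1104 (mod 1429).

1104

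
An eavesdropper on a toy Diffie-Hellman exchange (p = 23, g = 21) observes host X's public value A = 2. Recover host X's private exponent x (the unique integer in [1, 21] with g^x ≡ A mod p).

12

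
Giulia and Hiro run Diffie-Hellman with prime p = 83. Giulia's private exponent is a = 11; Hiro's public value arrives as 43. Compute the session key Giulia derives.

79

Shared key K = 43^11 mod 83.
43^1 ≡ 43 (mod 83)
43^2 = (43^1)^2 ≡ 43^2 = 1849 ≡ 23 (mod 83)
43^4 = (43^2)^2 ≡ 23^2 = 529 ≡ 31 (mod 83)
43^8 = (43^4)^2 ≡ 31^2 = 961 ≡ 48 (mod 83)
43^11 = 43^8 · 43^2 · 43^1 ≡ 48 · 23 · 43 ≡ 79 (mod 83).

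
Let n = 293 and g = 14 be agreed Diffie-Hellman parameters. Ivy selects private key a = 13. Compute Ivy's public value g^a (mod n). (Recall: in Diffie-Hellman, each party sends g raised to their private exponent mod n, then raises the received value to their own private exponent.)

Public value = 14^13 (mod 293).
14^1 ≡ 14 (mod 293)
14^2 = (14^1)^2 ≡ 14^2 = 196 ≡ 196 (mod 293)
14^4 = (14^2)^2 ≡ 196^2 = 38416 ≡ 33 (mod 293)
14^8 = (14^4)^2 ≡ 33^2 = 1089 ≡ 210 (mod 293)
14^13 = 14^8 · 14^4 · 14^1 ≡ 210 · 33 · 14 ≡ 37 (mod 293).

37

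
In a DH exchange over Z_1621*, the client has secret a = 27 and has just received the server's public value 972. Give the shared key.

Shared key K = 972^27 mod 1621.
972^1 ≡ 972 (mod 1621)
972^2 = (972^1)^2 ≡ 972^2 = 944784 ≡ 1362 (mod 1621)
972^4 = (972^2)^2 ≡ 1362^2 = 1855044 ≡ 620 (mod 1621)
972^8 = (972^4)^2 ≡ 620^2 = 384400 ≡ 223 (mod 1621)
972^16 = (972^8)^2 ≡ 223^2 = 49729 ≡ 1099 (mod 1621)
972^27 = 972^16 · 972^8 · 972^2 · 972^1 ≡ 1099 · 223 · 1362 · 972 ≡ 1516 (mod 1621).

1516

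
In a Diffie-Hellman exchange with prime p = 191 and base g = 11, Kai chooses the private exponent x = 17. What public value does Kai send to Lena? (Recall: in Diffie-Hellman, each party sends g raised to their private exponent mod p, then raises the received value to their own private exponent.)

Public value = 11^17 mod 191.
11^1 ≡ 11 (mod 191)
11^2 = (11^1)^2 ≡ 11^2 = 121 ≡ 121 (mod 191)
11^4 = (11^2)^2 ≡ 121^2 = 14641 ≡ 125 (mod 191)
11^8 = (11^4)^2 ≡ 125^2 = 15625 ≡ 154 (mod 191)
11^16 = (11^8)^2 ≡ 154^2 = 23716 ≡ 32 (mod 191)
11^17 = 11^16 · 11^1 ≡ 32 · 11 ≡ 161 (mod 191).

161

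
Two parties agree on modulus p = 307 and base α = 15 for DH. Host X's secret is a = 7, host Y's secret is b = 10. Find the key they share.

Host X sends A = α^a mod p = 15^7 mod 307.
15^1 ≡ 15 (mod 307)
15^2 = (15^1)^2 ≡ 15^2 = 225 ≡ 225 (mod 307)
15^4 = (15^2)^2 ≡ 225^2 = 50625 ≡ 277 (mod 307)
15^7 = 15^4 · 15^2 · 15^1 ≡ 277 · 225 · 15 ≡ 60 (mod 307).
So A = 60. Host Y then computes K = A^b mod p = 60^10 mod 307.
60^1 ≡ 60 (mod 307)
60^2 = (60^1)^2 ≡ 60^2 = 3600 ≡ 223 (mod 307)
60^4 = (60^2)^2 ≡ 223^2 = 49729 ≡ 302 (mod 307)
60^8 = (60^4)^2 ≡ 302^2 = 91204 ≡ 25 (mod 307)
60^10 = 60^8 · 60^2 ≡ 25 · 223 ≡ 49 (mod 307).

49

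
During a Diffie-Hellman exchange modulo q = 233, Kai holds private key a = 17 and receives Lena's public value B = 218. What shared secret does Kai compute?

Shared key K = 218^17 mod 233.
218^1 ≡ 218 (mod 233)
218^2 = (218^1)^2 ≡ 218^2 = 47524 ≡ 225 (mod 233)
218^4 = (218^2)^2 ≡ 225^2 = 50625 ≡ 64 (mod 233)
218^8 = (218^4)^2 ≡ 64^2 = 4096 ≡ 135 (mod 233)
218^16 = (218^8)^2 ≡ 135^2 = 18225 ≡ 51 (mod 233)
218^17 = 218^16 · 218^1 ≡ 51 · 218 ≡ 167 (mod 233).

167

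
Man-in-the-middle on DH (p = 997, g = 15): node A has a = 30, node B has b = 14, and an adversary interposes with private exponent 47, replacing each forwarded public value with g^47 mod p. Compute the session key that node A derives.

476

Node A receives an adversary's public value M = 15^47 mod 997 instead of the honest one.
15^1 ≡ 15 (mod 997)
15^2 = (15^1)^2 ≡ 15^2 = 225 ≡ 225 (mod 997)
15^4 = (15^2)^2 ≡ 225^2 = 50625 ≡ 775 (mod 997)
15^8 = (15^4)^2 ≡ 775^2 = 600625 ≡ 431 (mod 997)
15^16 = (15^8)^2 ≡ 431^2 = 185761 ≡ 319 (mod 997)
15^32 = (15^16)^2 ≡ 319^2 = 101761 ≡ 67 (mod 997)
15^47 = 15^32 · 15^8 · 15^4 · 15^2 · 15^1 ≡ 67 · 431 · 775 · 225 · 15 ≡ 162 (mod 997).
So M = 162. Node A computes K = M^30 mod 997.
162^1 ≡ 162 (mod 997)
162^2 = (162^1)^2 ≡ 162^2 = 26244 ≡ 322 (mod 997)
162^4 = (162^2)^2 ≡ 322^2 = 103684 ≡ 993 (mod 997)
162^8 = (162^4)^2 ≡ 993^2 = 986049 ≡ 16 (mod 997)
162^16 = (162^8)^2 ≡ 16^2 = 256 ≡ 256 (mod 997)
162^30 = 162^16 · 162^8 · 162^4 · 162^2 ≡ 256 · 16 · 993 · 322 ≡ 476 (mod 997).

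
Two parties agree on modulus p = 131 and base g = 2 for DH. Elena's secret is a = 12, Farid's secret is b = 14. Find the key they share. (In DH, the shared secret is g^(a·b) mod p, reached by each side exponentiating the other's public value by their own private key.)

21

Elena sends A = g^a mod p = 2^12 mod 131.
2^1 ≡ 2 (mod 131)
2^2 = (2^1)^2 ≡ 2^2 = 4 ≡ 4 (mod 131)
2^4 = (2^2)^2 ≡ 4^2 = 16 ≡ 16 (mod 131)
2^8 = (2^4)^2 ≡ 16^2 = 256 ≡ 125 (mod 131)
2^12 = 2^8 · 2^4 ≡ 125 · 16 ≡ 35 (mod 131).
So A = 35. Farid then computes K = A^b mod p = 35^14 mod 131.
35^1 ≡ 35 (mod 131)
35^2 = (35^1)^2 ≡ 35^2 = 1225 ≡ 46 (mod 131)
35^4 = (35^2)^2 ≡ 46^2 = 2116 ≡ 20 (mod 131)
35^8 = (35^4)^2 ≡ 20^2 = 400 ≡ 7 (mod 131)
35^14 = 35^8 · 35^4 · 35^2 ≡ 7 · 20 · 46 ≡ 21 (mod 131).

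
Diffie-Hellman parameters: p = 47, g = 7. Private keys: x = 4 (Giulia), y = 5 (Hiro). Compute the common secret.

Hiro sends B = g^y mod p = 7^5 mod 47.
7^1 ≡ 7 (mod 47)
7^2 = (7^1)^2 ≡ 7^2 = 49 ≡ 2 (mod 47)
7^4 = (7^2)^2 ≡ 2^2 = 4 ≡ 4 (mod 47)
7^5 = 7^4 · 7^1 ≡ 4 · 7 ≡ 28 (mod 47).
So B = 28. Giulia then computes K = B^x mod p = 28^4 mod 47.
28^1 ≡ 28 (mod 47)
28^2 = (28^1)^2 ≡ 28^2 = 784 ≡ 32 (mod 47)
28^4 = (28^2)^2 ≡ 32^2 = 1024 ≡ 37 (mod 47)

37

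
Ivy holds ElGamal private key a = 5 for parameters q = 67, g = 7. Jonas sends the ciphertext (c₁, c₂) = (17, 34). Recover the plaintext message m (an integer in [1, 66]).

43

Shared mask s = c₁^a mod q = 17^5 mod 67.
17^1 ≡ 17 (mod 67)
17^2 = (17^1)^2 ≡ 17^2 = 289 ≡ 21 (mod 67)
17^4 = (17^2)^2 ≡ 21^2 = 441 ≡ 39 (mod 67)
17^5 = 17^4 · 17^1 ≡ 39 · 17 ≡ 60 (mod 67).
So s = 60; s⁻¹ ≡ 19 (mod 67).
m = c₂ · s⁻¹ mod 67 = 34 · 19 mod 67 = 43.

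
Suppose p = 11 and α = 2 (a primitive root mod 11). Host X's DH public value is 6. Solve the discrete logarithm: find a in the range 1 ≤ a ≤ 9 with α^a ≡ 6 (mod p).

Try successive powers of 2 modulo 11:
2^1 ≡ 2
2^2 ≡ 4
2^3 ≡ 8
2^4 ≡ 5
2^5 ≡ 10
2^6 ≡ 9
2^7 ≡ 7
2^8 ≡ 3
2^9 ≡ 6
Found: a = 9.

9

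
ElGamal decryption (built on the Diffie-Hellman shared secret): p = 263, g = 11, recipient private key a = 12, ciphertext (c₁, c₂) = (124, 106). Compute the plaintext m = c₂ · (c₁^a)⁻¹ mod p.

Shared mask s = c₁^a mod p = 124^12 mod 263.
124^1 ≡ 124 (mod 263)
124^2 = (124^1)^2 ≡ 124^2 = 15376 ≡ 122 (mod 263)
124^4 = (124^2)^2 ≡ 122^2 = 14884 ≡ 156 (mod 263)
124^8 = (124^4)^2 ≡ 156^2 = 24336 ≡ 140 (mod 263)
124^12 = 124^8 · 124^4 ≡ 140 · 156 ≡ 11 (mod 263).
So s = 11; s⁻¹ ≡ 24 (mod 263).
m = c₂ · s⁻¹ mod 263 = 106 · 24 mod 263 = 177.

177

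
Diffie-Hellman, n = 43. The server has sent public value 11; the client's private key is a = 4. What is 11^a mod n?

21

Shared key K = 11^4 mod 43.
11^1 ≡ 11 (mod 43)
11^2 = (11^1)^2 ≡ 11^2 = 121 ≡ 35 (mod 43)
11^4 = (11^2)^2 ≡ 35^2 = 1225 ≡ 21 (mod 43)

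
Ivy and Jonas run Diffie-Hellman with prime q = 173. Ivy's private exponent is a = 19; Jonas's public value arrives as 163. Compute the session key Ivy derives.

Shared key K = 163^19 mod 173.
163^1 ≡ 163 (mod 173)
163^2 = (163^1)^2 ≡ 163^2 = 26569 ≡ 100 (mod 173)
163^4 = (163^2)^2 ≡ 100^2 = 10000 ≡ 139 (mod 173)
163^8 = (163^4)^2 ≡ 139^2 = 19321 ≡ 118 (mod 173)
163^16 = (163^8)^2 ≡ 118^2 = 13924 ≡ 84 (mod 173)
163^19 = 163^16 · 163^2 · 163^1 ≡ 84 · 100 · 163 ≡ 78 (mod 173).

78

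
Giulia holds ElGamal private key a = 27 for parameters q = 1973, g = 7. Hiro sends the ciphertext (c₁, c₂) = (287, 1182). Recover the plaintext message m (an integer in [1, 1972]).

881

Shared mask s = c₁^a mod q = 287^27 mod 1973.
287^1 ≡ 287 (mod 1973)
287^2 = (287^1)^2 ≡ 287^2 = 82369 ≡ 1476 (mod 1973)
287^4 = (287^2)^2 ≡ 1476^2 = 2178576 ≡ 384 (mod 1973)
287^8 = (287^4)^2 ≡ 384^2 = 147456 ≡ 1454 (mod 1973)
287^16 = (287^8)^2 ≡ 1454^2 = 2114116 ≡ 1033 (mod 1973)
287^27 = 287^16 · 287^8 · 287^2 · 287^1 ≡ 1033 · 1454 · 1476 · 287 ≡ 1354 (mod 1973).
So s = 1354; s⁻¹ ≡ 1922 (mod 1973).
m = c₂ · s⁻¹ mod 1973 = 1182 · 1922 mod 1973 = 881.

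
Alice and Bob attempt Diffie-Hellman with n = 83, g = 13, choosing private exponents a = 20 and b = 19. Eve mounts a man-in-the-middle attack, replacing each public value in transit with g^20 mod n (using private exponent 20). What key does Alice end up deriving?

69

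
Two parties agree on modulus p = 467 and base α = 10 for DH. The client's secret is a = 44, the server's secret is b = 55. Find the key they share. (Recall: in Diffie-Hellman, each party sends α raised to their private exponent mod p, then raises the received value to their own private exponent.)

433

The client sends A = α^a mod p = 10^44 mod 467.
10^1 ≡ 10 (mod 467)
10^2 = (10^1)^2 ≡ 10^2 = 100 ≡ 100 (mod 467)
10^4 = (10^2)^2 ≡ 100^2 = 10000 ≡ 193 (mod 467)
10^8 = (10^4)^2 ≡ 193^2 = 37249 ≡ 356 (mod 467)
10^16 = (10^8)^2 ≡ 356^2 = 126736 ≡ 179 (mod 467)
10^32 = (10^16)^2 ≡ 179^2 = 32041 ≡ 285 (mod 467)
10^44 = 10^32 · 10^8 · 10^4 ≡ 285 · 356 · 193 ≡ 3 (mod 467).
So A = 3. The server then computes K = A^b mod p = 3^55 mod 467.
3^1 ≡ 3 (mod 467)
3^2 = (3^1)^2 ≡ 3^2 = 9 ≡ 9 (mod 467)
3^4 = (3^2)^2 ≡ 9^2 = 81 ≡ 81 (mod 467)
3^8 = (3^4)^2 ≡ 81^2 = 6561 ≡ 23 (mod 467)
3^16 = (3^8)^2 ≡ 23^2 = 529 ≡ 62 (mod 467)
3^32 = (3^16)^2 ≡ 62^2 = 3844 ≡ 108 (mod 467)
3^55 = 3^32 · 3^16 · 3^4 · 3^2 · 3^1 ≡ 108 · 62 · 81 · 9 · 3 ≡ 433 (mod 467).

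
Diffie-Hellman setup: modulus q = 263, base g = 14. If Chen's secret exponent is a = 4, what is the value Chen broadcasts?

Public value = 14^4 mod 263.
14^1 ≡ 14 (mod 263)
14^2 = (14^1)^2 ≡ 14^2 = 196 ≡ 196 (mod 263)
14^4 = (14^2)^2 ≡ 196^2 = 38416 ≡ 18 (mod 263)

18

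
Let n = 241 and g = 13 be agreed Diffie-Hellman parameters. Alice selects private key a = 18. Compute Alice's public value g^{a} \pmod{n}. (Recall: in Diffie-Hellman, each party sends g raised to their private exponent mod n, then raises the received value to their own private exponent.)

200

Public value = 13^{18} \pmod{241}.
13^1 ≡ 13 (mod 241)
13^2 = (13^1)^2 ≡ 13^2 = 169 ≡ 169 (mod 241)
13^4 = (13^2)^2 ≡ 169^2 = 28561 ≡ 123 (mod 241)
13^8 = (13^4)^2 ≡ 123^2 = 15129 ≡ 187 (mod 241)
13^16 = (13^8)^2 ≡ 187^2 = 34969 ≡ 24 (mod 241)
13^18 = 13^16 · 13^2 ≡ 24 · 169 ≡ 200 (mod 241).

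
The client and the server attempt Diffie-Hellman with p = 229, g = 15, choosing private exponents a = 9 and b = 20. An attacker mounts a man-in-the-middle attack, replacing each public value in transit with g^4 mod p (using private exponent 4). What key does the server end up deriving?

16

The server receives an attacker's public value M = 15^4 mod 229 instead of the honest one.
15^1 ≡ 15 (mod 229)
15^2 = (15^1)^2 ≡ 15^2 = 225 ≡ 225 (mod 229)
15^4 = (15^2)^2 ≡ 225^2 = 50625 ≡ 16 (mod 229)
So M = 16. The server computes K = M^20 mod 229.
16^1 ≡ 16 (mod 229)
16^2 = (16^1)^2 ≡ 16^2 = 256 ≡ 27 (mod 229)
16^4 = (16^2)^2 ≡ 27^2 = 729 ≡ 42 (mod 229)
16^8 = (16^4)^2 ≡ 42^2 = 1764 ≡ 161 (mod 229)
16^16 = (16^8)^2 ≡ 161^2 = 25921 ≡ 44 (mod 229)
16^20 = 16^16 · 16^4 ≡ 44 · 42 ≡ 16 (mod 229).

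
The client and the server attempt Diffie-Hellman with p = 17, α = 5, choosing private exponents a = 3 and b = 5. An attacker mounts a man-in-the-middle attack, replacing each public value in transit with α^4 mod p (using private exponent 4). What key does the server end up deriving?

The server receives an attacker's public value M = 5^4 mod 17 instead of the honest one.
5^1 ≡ 5 (mod 17)
5^2 = (5^1)^2 ≡ 5^2 = 25 ≡ 8 (mod 17)
5^4 = (5^2)^2 ≡ 8^2 = 64 ≡ 13 (mod 17)
So M = 13. The server computes K = M^5 mod 17.
13^1 ≡ 13 (mod 17)
13^2 = (13^1)^2 ≡ 13^2 = 169 ≡ 16 (mod 17)
13^4 = (13^2)^2 ≡ 16^2 = 256 ≡ 1 (mod 17)
13^5 = 13^4 · 13^1 ≡ 1 · 13 ≡ 13 (mod 17).

13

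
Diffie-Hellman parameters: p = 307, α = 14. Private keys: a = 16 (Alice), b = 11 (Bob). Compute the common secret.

148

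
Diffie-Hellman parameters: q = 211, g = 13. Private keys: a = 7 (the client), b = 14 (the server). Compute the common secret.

107

The client sends A = g^a mod q = 13^7 mod 211.
13^1 ≡ 13 (mod 211)
13^2 = (13^1)^2 ≡ 13^2 = 169 ≡ 169 (mod 211)
13^4 = (13^2)^2 ≡ 169^2 = 28561 ≡ 76 (mod 211)
13^7 = 13^4 · 13^2 · 13^1 ≡ 76 · 169 · 13 ≡ 71 (mod 211).
So A = 71. The server then computes K = A^b mod q = 71^14 mod 211.
71^1 ≡ 71 (mod 211)
71^2 = (71^1)^2 ≡ 71^2 = 5041 ≡ 188 (mod 211)
71^4 = (71^2)^2 ≡ 188^2 = 35344 ≡ 107 (mod 211)
71^8 = (71^4)^2 ≡ 107^2 = 11449 ≡ 55 (mod 211)
71^14 = 71^8 · 71^4 · 71^2 ≡ 55 · 107 · 188 ≡ 107 (mod 211).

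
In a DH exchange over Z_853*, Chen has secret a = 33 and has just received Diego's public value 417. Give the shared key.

627

Shared key K = 417^33 mod 853.
417^1 ≡ 417 (mod 853)
417^2 = (417^1)^2 ≡ 417^2 = 173889 ≡ 730 (mod 853)
417^4 = (417^2)^2 ≡ 730^2 = 532900 ≡ 628 (mod 853)
417^8 = (417^4)^2 ≡ 628^2 = 394384 ≡ 298 (mod 853)
417^16 = (417^8)^2 ≡ 298^2 = 88804 ≡ 92 (mod 853)
417^32 = (417^16)^2 ≡ 92^2 = 8464 ≡ 787 (mod 853)
417^33 = 417^32 · 417^1 ≡ 787 · 417 ≡ 627 (mod 853).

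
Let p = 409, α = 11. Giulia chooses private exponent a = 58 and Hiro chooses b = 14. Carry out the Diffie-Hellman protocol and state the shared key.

Hiro sends B = α^b mod p = 11^14 mod 409.
11^1 ≡ 11 (mod 409)
11^2 = (11^1)^2 ≡ 11^2 = 121 ≡ 121 (mod 409)
11^4 = (11^2)^2 ≡ 121^2 = 14641 ≡ 326 (mod 409)
11^8 = (11^4)^2 ≡ 326^2 = 106276 ≡ 345 (mod 409)
11^14 = 11^8 · 11^4 · 11^2 ≡ 345 · 326 · 121 ≡ 213 (mod 409).
So B = 213. Giulia then computes K = B^a mod p = 213^58 mod 409.
213^1 ≡ 213 (mod 409)
213^2 = (213^1)^2 ≡ 213^2 = 45369 ≡ 379 (mod 409)
213^4 = (213^2)^2 ≡ 379^2 = 143641 ≡ 82 (mod 409)
213^8 = (213^4)^2 ≡ 82^2 = 6724 ≡ 180 (mod 409)
213^16 = (213^8)^2 ≡ 180^2 = 32400 ≡ 89 (mod 409)
213^32 = (213^16)^2 ≡ 89^2 = 7921 ≡ 150 (mod 409)
213^58 = 213^32 · 213^16 · 213^8 · 213^2 ≡ 150 · 89 · 180 · 379 ≡ 340 (mod 409).

340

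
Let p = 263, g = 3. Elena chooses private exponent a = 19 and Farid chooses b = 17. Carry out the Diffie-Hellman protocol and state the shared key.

12

Farid sends B = g^b mod p = 3^17 mod 263.
3^1 ≡ 3 (mod 263)
3^2 = (3^1)^2 ≡ 3^2 = 9 ≡ 9 (mod 263)
3^4 = (3^2)^2 ≡ 9^2 = 81 ≡ 81 (mod 263)
3^8 = (3^4)^2 ≡ 81^2 = 6561 ≡ 249 (mod 263)
3^16 = (3^8)^2 ≡ 249^2 = 62001 ≡ 196 (mod 263)
3^17 = 3^16 · 3^1 ≡ 196 · 3 ≡ 62 (mod 263).
So B = 62. Elena then computes K = B^a mod p = 62^19 mod 263.
62^1 ≡ 62 (mod 263)
62^2 = (62^1)^2 ≡ 62^2 = 3844 ≡ 162 (mod 263)
62^4 = (62^2)^2 ≡ 162^2 = 26244 ≡ 207 (mod 263)
62^8 = (62^4)^2 ≡ 207^2 = 42849 ≡ 243 (mod 263)
62^16 = (62^8)^2 ≡ 243^2 = 59049 ≡ 137 (mod 263)
62^19 = 62^16 · 62^2 · 62^1 ≡ 137 · 162 · 62 ≡ 12 (mod 263).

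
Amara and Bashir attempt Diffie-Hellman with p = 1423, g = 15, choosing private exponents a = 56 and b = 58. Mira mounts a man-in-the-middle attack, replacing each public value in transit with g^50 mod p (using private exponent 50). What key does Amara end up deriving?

442

Amara receives Mira's public value M = 15^50 mod 1423 instead of the honest one.
15^1 ≡ 15 (mod 1423)
15^2 = (15^1)^2 ≡ 15^2 = 225 ≡ 225 (mod 1423)
15^4 = (15^2)^2 ≡ 225^2 = 50625 ≡ 820 (mod 1423)
15^8 = (15^4)^2 ≡ 820^2 = 672400 ≡ 744 (mod 1423)
15^16 = (15^8)^2 ≡ 744^2 = 553536 ≡ 1412 (mod 1423)
15^32 = (15^16)^2 ≡ 1412^2 = 1993744 ≡ 121 (mod 1423)
15^50 = 15^32 · 15^16 · 15^2 ≡ 121 · 1412 · 225 ≡ 778 (mod 1423).
So M = 778. Amara computes K = M^56 mod 1423.
778^1 ≡ 778 (mod 1423)
778^2 = (778^1)^2 ≡ 778^2 = 605284 ≡ 509 (mod 1423)
778^4 = (778^2)^2 ≡ 509^2 = 259081 ≡ 95 (mod 1423)
778^8 = (778^4)^2 ≡ 95^2 = 9025 ≡ 487 (mod 1423)
778^16 = (778^8)^2 ≡ 487^2 = 237169 ≡ 951 (mod 1423)
778^32 = (778^16)^2 ≡ 951^2 = 904401 ≡ 796 (mod 1423)
778^56 = 778^32 · 778^16 · 778^8 ≡ 796 · 951 · 487 ≡ 442 (mod 1423).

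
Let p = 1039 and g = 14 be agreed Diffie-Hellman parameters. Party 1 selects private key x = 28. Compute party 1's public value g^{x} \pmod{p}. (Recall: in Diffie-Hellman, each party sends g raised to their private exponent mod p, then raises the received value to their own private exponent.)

604

Public value = 14^{28} \pmod{1039}.
14^1 ≡ 14 (mod 1039)
14^2 = (14^1)^2 ≡ 14^2 = 196 ≡ 196 (mod 1039)
14^4 = (14^2)^2 ≡ 196^2 = 38416 ≡ 1012 (mod 1039)
14^8 = (14^4)^2 ≡ 1012^2 = 1024144 ≡ 729 (mod 1039)
14^16 = (14^8)^2 ≡ 729^2 = 531441 ≡ 512 (mod 1039)
14^28 = 14^16 · 14^8 · 14^4 ≡ 512 · 729 · 1012 ≡ 604 (mod 1039).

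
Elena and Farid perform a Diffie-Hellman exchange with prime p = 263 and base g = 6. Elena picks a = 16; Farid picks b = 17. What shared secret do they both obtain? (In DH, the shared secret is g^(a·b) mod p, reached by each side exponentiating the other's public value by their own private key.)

Farid sends B = g^b mod p = 6^17 mod 263.
6^1 ≡ 6 (mod 263)
6^2 = (6^1)^2 ≡ 6^2 = 36 ≡ 36 (mod 263)
6^4 = (6^2)^2 ≡ 36^2 = 1296 ≡ 244 (mod 263)
6^8 = (6^4)^2 ≡ 244^2 = 59536 ≡ 98 (mod 263)
6^16 = (6^8)^2 ≡ 98^2 = 9604 ≡ 136 (mod 263)
6^17 = 6^16 · 6^1 ≡ 136 · 6 ≡ 27 (mod 263).
So B = 27. Elena then computes K = B^a mod p = 27^16 mod 263.
27^1 ≡ 27 (mod 263)
27^2 = (27^1)^2 ≡ 27^2 = 729 ≡ 203 (mod 263)
27^4 = (27^2)^2 ≡ 203^2 = 41209 ≡ 181 (mod 263)
27^8 = (27^4)^2 ≡ 181^2 = 32761 ≡ 149 (mod 263)
27^16 = (27^8)^2 ≡ 149^2 = 22201 ≡ 109 (mod 263)

109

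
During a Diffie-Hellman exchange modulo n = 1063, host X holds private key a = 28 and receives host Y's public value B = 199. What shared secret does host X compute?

Shared key K = 199^28 mod 1063.
199^1 ≡ 199 (mod 1063)
199^2 = (199^1)^2 ≡ 199^2 = 39601 ≡ 270 (mod 1063)
199^4 = (199^2)^2 ≡ 270^2 = 72900 ≡ 616 (mod 1063)
199^8 = (199^4)^2 ≡ 616^2 = 379456 ≡ 1028 (mod 1063)
199^16 = (199^8)^2 ≡ 1028^2 = 1056784 ≡ 162 (mod 1063)
199^28 = 199^16 · 199^8 · 199^4 ≡ 162 · 1028 · 616 ≡ 298 (mod 1063).

298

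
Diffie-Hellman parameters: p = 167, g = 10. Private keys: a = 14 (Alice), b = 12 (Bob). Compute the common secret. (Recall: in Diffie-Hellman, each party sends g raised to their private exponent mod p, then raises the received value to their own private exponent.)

100

Alice sends A = g^a mod p = 10^14 mod 167.
10^1 ≡ 10 (mod 167)
10^2 = (10^1)^2 ≡ 10^2 = 100 ≡ 100 (mod 167)
10^4 = (10^2)^2 ≡ 100^2 = 10000 ≡ 147 (mod 167)
10^8 = (10^4)^2 ≡ 147^2 = 21609 ≡ 66 (mod 167)
10^14 = 10^8 · 10^4 · 10^2 ≡ 66 · 147 · 100 ≡ 97 (mod 167).
So A = 97. Bob then computes K = A^b mod p = 97^12 mod 167.
97^1 ≡ 97 (mod 167)
97^2 = (97^1)^2 ≡ 97^2 = 9409 ≡ 57 (mod 167)
97^4 = (97^2)^2 ≡ 57^2 = 3249 ≡ 76 (mod 167)
97^8 = (97^4)^2 ≡ 76^2 = 5776 ≡ 98 (mod 167)
97^12 = 97^8 · 97^4 ≡ 98 · 76 ≡ 100 (mod 167).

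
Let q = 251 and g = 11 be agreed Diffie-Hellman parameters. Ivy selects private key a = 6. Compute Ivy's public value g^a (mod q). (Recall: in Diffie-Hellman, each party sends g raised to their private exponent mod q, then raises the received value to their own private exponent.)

3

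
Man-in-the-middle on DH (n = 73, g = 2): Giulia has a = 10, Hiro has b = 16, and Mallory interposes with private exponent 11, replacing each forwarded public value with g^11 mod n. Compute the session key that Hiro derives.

Hiro receives Mallory's public value M = 2^11 mod 73 instead of the honest one.
2^1 ≡ 2 (mod 73)
2^2 = (2^1)^2 ≡ 2^2 = 4 ≡ 4 (mod 73)
2^4 = (2^2)^2 ≡ 4^2 = 16 ≡ 16 (mod 73)
2^8 = (2^4)^2 ≡ 16^2 = 256 ≡ 37 (mod 73)
2^11 = 2^8 · 2^2 · 2^1 ≡ 37 · 4 · 2 ≡ 4 (mod 73).
So M = 4. Hiro computes K = M^16 mod 73.
4^1 ≡ 4 (mod 73)
4^2 = (4^1)^2 ≡ 4^2 = 16 ≡ 16 (mod 73)
4^4 = (4^2)^2 ≡ 16^2 = 256 ≡ 37 (mod 73)
4^8 = (4^4)^2 ≡ 37^2 = 1369 ≡ 55 (mod 73)
4^16 = (4^8)^2 ≡ 55^2 = 3025 ≡ 32 (mod 73)

32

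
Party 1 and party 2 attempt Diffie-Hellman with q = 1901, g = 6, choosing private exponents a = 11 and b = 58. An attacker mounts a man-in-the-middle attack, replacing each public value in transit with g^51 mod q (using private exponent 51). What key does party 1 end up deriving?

361

Party 1 receives an attacker's public value M = 6^51 mod 1901 instead of the honest one.
6^1 ≡ 6 (mod 1901)
6^2 = (6^1)^2 ≡ 6^2 = 36 ≡ 36 (mod 1901)
6^4 = (6^2)^2 ≡ 36^2 = 1296 ≡ 1296 (mod 1901)
6^8 = (6^4)^2 ≡ 1296^2 = 1679616 ≡ 1033 (mod 1901)
6^16 = (6^8)^2 ≡ 1033^2 = 1067089 ≡ 628 (mod 1901)
6^32 = (6^16)^2 ≡ 628^2 = 394384 ≡ 877 (mod 1901)
6^51 = 6^32 · 6^16 · 6^2 · 6^1 ≡ 877 · 628 · 36 · 6 ≡ 617 (mod 1901).
So M = 617. Party 1 computes K = M^11 mod 1901.
617^1 ≡ 617 (mod 1901)
617^2 = (617^1)^2 ≡ 617^2 = 380689 ≡ 489 (mod 1901)
617^4 = (617^2)^2 ≡ 489^2 = 239121 ≡ 1496 (mod 1901)
617^8 = (617^4)^2 ≡ 1496^2 = 2238016 ≡ 539 (mod 1901)
617^11 = 617^8 · 617^2 · 617^1 ≡ 539 · 489 · 617 ≡ 361 (mod 1901).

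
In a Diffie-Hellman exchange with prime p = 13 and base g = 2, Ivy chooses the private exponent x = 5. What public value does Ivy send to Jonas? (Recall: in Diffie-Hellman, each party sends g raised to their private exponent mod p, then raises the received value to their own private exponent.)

6

Public value = 2^{5} \pmod{13}.
2^1 ≡ 2 (mod 13)
2^2 = (2^1)^2 ≡ 2^2 = 4 ≡ 4 (mod 13)
2^4 = (2^2)^2 ≡ 4^2 = 16 ≡ 3 (mod 13)
2^5 = 2^4 · 2^1 ≡ 3 · 2 ≡ 6 (mod 13).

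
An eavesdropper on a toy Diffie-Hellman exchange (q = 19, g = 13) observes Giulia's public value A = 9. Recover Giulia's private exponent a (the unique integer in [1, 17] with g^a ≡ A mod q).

Try successive powers of 13 modulo 19:
13^1 ≡ 13
13^2 ≡ 17
13^3 ≡ 12
13^4 ≡ 4
13^5 ≡ 14
13^6 ≡ 11
13^7 ≡ 10
13^8 ≡ 16
13^9 ≡ 18
13^10 ≡ 6
13^11 ≡ 2
13^12 ≡ 7
13^13 ≡ 15
13^14 ≡ 5
13^15 ≡ 8
13^16 ≡ 9
Found: a = 16.

16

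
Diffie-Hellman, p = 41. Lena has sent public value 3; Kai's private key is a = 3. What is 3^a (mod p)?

27

Shared key K = 3^3 mod 41.
3^1 ≡ 3 (mod 41)
3^2 = (3^1)^2 ≡ 3^2 = 9 ≡ 9 (mod 41)
3^3 = 3^2 · 3^1 ≡ 9 · 3 ≡ 27 (mod 41).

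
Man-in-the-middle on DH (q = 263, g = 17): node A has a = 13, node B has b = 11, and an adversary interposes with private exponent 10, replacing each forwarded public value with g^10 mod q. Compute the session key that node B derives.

16

Node B receives an adversary's public value M = 17^10 mod 263 instead of the honest one.
17^1 ≡ 17 (mod 263)
17^2 = (17^1)^2 ≡ 17^2 = 289 ≡ 26 (mod 263)
17^4 = (17^2)^2 ≡ 26^2 = 676 ≡ 150 (mod 263)
17^8 = (17^4)^2 ≡ 150^2 = 22500 ≡ 145 (mod 263)
17^10 = 17^8 · 17^2 ≡ 145 · 26 ≡ 88 (mod 263).
So M = 88. Node B computes K = M^11 mod 263.
88^1 ≡ 88 (mod 263)
88^2 = (88^1)^2 ≡ 88^2 = 7744 ≡ 117 (mod 263)
88^4 = (88^2)^2 ≡ 117^2 = 13689 ≡ 13 (mod 263)
88^8 = (88^4)^2 ≡ 13^2 = 169 ≡ 169 (mod 263)
88^11 = 88^8 · 88^2 · 88^1 ≡ 169 · 117 · 88 ≡ 16 (mod 263).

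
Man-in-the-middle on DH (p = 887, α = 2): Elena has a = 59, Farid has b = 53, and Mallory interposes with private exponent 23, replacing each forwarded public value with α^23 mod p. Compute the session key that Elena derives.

Elena receives Mallory's public value M = 2^23 mod 887 instead of the honest one.
2^1 ≡ 2 (mod 887)
2^2 = (2^1)^2 ≡ 2^2 = 4 ≡ 4 (mod 887)
2^4 = (2^2)^2 ≡ 4^2 = 16 ≡ 16 (mod 887)
2^8 = (2^4)^2 ≡ 16^2 = 256 ≡ 256 (mod 887)
2^16 = (2^8)^2 ≡ 256^2 = 65536 ≡ 785 (mod 887)
2^23 = 2^16 · 2^4 · 2^2 · 2^1 ≡ 785 · 16 · 4 · 2 ≡ 249 (mod 887).
So M = 249. Elena computes K = M^59 mod 887.
249^1 ≡ 249 (mod 887)
249^2 = (249^1)^2 ≡ 249^2 = 62001 ≡ 798 (mod 887)
249^4 = (249^2)^2 ≡ 798^2 = 636804 ≡ 825 (mod 887)
249^8 = (249^4)^2 ≡ 825^2 = 680625 ≡ 296 (mod 887)
249^16 = (249^8)^2 ≡ 296^2 = 87616 ≡ 690 (mod 887)
249^32 = (249^16)^2 ≡ 690^2 = 476100 ≡ 668 (mod 887)
249^59 = 249^32 · 249^16 · 249^8 · 249^2 · 249^1 ≡ 668 · 690 · 296 · 798 · 249 ≡ 872 (mod 887).

872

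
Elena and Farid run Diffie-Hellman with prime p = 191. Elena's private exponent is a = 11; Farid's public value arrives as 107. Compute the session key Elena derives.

Shared key K = 107^11 mod 191.
107^1 ≡ 107 (mod 191)
107^2 = (107^1)^2 ≡ 107^2 = 11449 ≡ 180 (mod 191)
107^4 = (107^2)^2 ≡ 180^2 = 32400 ≡ 121 (mod 191)
107^8 = (107^4)^2 ≡ 121^2 = 14641 ≡ 125 (mod 191)
107^11 = 107^8 · 107^2 · 107^1 ≡ 125 · 180 · 107 ≡ 136 (mod 191).

136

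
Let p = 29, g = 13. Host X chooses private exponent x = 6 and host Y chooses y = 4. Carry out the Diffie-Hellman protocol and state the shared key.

7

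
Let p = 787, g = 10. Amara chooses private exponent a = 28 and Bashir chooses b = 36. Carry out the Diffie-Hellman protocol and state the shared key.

Bashir sends B = g^b mod p = 10^36 mod 787.
10^1 ≡ 10 (mod 787)
10^2 = (10^1)^2 ≡ 10^2 = 100 ≡ 100 (mod 787)
10^4 = (10^2)^2 ≡ 100^2 = 10000 ≡ 556 (mod 787)
10^8 = (10^4)^2 ≡ 556^2 = 309136 ≡ 632 (mod 787)
10^16 = (10^8)^2 ≡ 632^2 = 399424 ≡ 415 (mod 787)
10^32 = (10^16)^2 ≡ 415^2 = 172225 ≡ 659 (mod 787)
10^36 = 10^32 · 10^4 ≡ 659 · 556 ≡ 449 (mod 787).
So B = 449. Amara then computes K = B^a mod p = 449^28 mod 787.
449^1 ≡ 449 (mod 787)
449^2 = (449^1)^2 ≡ 449^2 = 201601 ≡ 129 (mod 787)
449^4 = (449^2)^2 ≡ 129^2 = 16641 ≡ 114 (mod 787)
449^8 = (449^4)^2 ≡ 114^2 = 12996 ≡ 404 (mod 787)
449^16 = (449^8)^2 ≡ 404^2 = 163216 ≡ 307 (mod 787)
449^28 = 449^16 · 449^8 · 449^4 ≡ 307 · 404 · 114 ≡ 737 (mod 787).

737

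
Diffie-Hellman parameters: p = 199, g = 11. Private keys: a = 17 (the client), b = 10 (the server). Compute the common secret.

139

The client sends A = g^a mod p = 11^17 mod 199.
11^1 ≡ 11 (mod 199)
11^2 = (11^1)^2 ≡ 11^2 = 121 ≡ 121 (mod 199)
11^4 = (11^2)^2 ≡ 121^2 = 14641 ≡ 114 (mod 199)
11^8 = (11^4)^2 ≡ 114^2 = 12996 ≡ 61 (mod 199)
11^16 = (11^8)^2 ≡ 61^2 = 3721 ≡ 139 (mod 199)
11^17 = 11^16 · 11^1 ≡ 139 · 11 ≡ 136 (mod 199).
So A = 136. The server then computes K = A^b mod p = 136^10 mod 199.
136^1 ≡ 136 (mod 199)
136^2 = (136^1)^2 ≡ 136^2 = 18496 ≡ 188 (mod 199)
136^4 = (136^2)^2 ≡ 188^2 = 35344 ≡ 121 (mod 199)
136^8 = (136^4)^2 ≡ 121^2 = 14641 ≡ 114 (mod 199)
136^10 = 136^8 · 136^2 ≡ 114 · 188 ≡ 139 (mod 199).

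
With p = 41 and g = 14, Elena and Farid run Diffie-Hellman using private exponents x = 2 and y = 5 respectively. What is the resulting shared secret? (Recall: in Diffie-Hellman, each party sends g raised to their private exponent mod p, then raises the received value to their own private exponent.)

32

Elena sends A = g^x mod p = 14^2 mod 41.
14^1 ≡ 14 (mod 41)
14^2 = (14^1)^2 ≡ 14^2 = 196 ≡ 32 (mod 41)
So A = 32. Farid then computes K = A^y mod p = 32^5 mod 41.
32^1 ≡ 32 (mod 41)
32^2 = (32^1)^2 ≡ 32^2 = 1024 ≡ 40 (mod 41)
32^4 = (32^2)^2 ≡ 40^2 = 1600 ≡ 1 (mod 41)
32^5 = 32^4 · 32^1 ≡ 1 · 32 ≡ 32 (mod 41).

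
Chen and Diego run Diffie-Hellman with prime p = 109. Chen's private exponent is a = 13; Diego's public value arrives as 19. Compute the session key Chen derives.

107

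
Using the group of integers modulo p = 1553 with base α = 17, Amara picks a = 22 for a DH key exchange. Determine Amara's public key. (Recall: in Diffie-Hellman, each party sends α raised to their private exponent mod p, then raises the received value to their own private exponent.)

911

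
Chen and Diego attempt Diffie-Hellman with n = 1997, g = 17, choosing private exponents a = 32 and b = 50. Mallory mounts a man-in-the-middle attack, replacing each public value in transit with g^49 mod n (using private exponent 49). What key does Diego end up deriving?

Diego receives Mallory's public value M = 17^49 mod 1997 instead of the honest one.
17^1 ≡ 17 (mod 1997)
17^2 = (17^1)^2 ≡ 17^2 = 289 ≡ 289 (mod 1997)
17^4 = (17^2)^2 ≡ 289^2 = 83521 ≡ 1644 (mod 1997)
17^8 = (17^4)^2 ≡ 1644^2 = 2702736 ≡ 795 (mod 1997)
17^16 = (17^8)^2 ≡ 795^2 = 632025 ≡ 973 (mod 1997)
17^32 = (17^16)^2 ≡ 973^2 = 946729 ≡ 151 (mod 1997)
17^49 = 17^32 · 17^16 · 17^1 ≡ 151 · 973 · 17 ≡ 1441 (mod 1997).
So M = 1441. Diego computes K = M^50 mod 1997.
1441^1 ≡ 1441 (mod 1997)
1441^2 = (1441^1)^2 ≡ 1441^2 = 2076481 ≡ 1598 (mod 1997)
1441^4 = (1441^2)^2 ≡ 1598^2 = 2553604 ≡ 1438 (mod 1997)
1441^8 = (1441^4)^2 ≡ 1438^2 = 2067844 ≡ 949 (mod 1997)
1441^16 = (1441^8)^2 ≡ 949^2 = 900601 ≡ 1951 (mod 1997)
1441^32 = (1441^16)^2 ≡ 1951^2 = 3806401 ≡ 119 (mod 1997)
1441^50 = 1441^32 · 1441^16 · 1441^2 ≡ 119 · 1951 · 1598 ≡ 1405 (mod 1997).

1405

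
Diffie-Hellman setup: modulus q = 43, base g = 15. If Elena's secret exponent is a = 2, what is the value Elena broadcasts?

10

Public value = 15^2 mod 43.
15^1 ≡ 15 (mod 43)
15^2 = (15^1)^2 ≡ 15^2 = 225 ≡ 10 (mod 43)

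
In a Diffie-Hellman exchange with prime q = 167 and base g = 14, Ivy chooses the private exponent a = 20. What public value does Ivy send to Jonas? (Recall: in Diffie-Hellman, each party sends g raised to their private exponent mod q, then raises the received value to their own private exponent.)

Public value = 14^20 mod 167.
14^1 ≡ 14 (mod 167)
14^2 = (14^1)^2 ≡ 14^2 = 196 ≡ 29 (mod 167)
14^4 = (14^2)^2 ≡ 29^2 = 841 ≡ 6 (mod 167)
14^8 = (14^4)^2 ≡ 6^2 = 36 ≡ 36 (mod 167)
14^16 = (14^8)^2 ≡ 36^2 = 1296 ≡ 127 (mod 167)
14^20 = 14^16 · 14^4 ≡ 127 · 6 ≡ 94 (mod 167).

94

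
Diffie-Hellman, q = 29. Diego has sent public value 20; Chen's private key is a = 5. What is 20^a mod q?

24

Shared key K = 20^5 mod 29.
20^1 ≡ 20 (mod 29)
20^2 = (20^1)^2 ≡ 20^2 = 400 ≡ 23 (mod 29)
20^4 = (20^2)^2 ≡ 23^2 = 529 ≡ 7 (mod 29)
20^5 = 20^4 · 20^1 ≡ 7 · 20 ≡ 24 (mod 29).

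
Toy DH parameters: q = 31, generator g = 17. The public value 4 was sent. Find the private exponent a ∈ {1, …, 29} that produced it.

24

Try successive powers of 17 modulo 31:
17^1 ≡ 17
17^2 ≡ 10
17^3 ≡ 15
17^4 ≡ 7
17^5 ≡ 26
17^6 ≡ 8
17^7 ≡ 12
17^8 ≡ 18
17^9 ≡ 27
17^10 ≡ 25
17^11 ≡ 22
17^12 ≡ 2
17^13 ≡ 3
17^14 ≡ 20
17^15 ≡ 30
17^16 ≡ 14
17^17 ≡ 21
17^18 ≡ 16
17^19 ≡ 24
17^20 ≡ 5
17^21 ≡ 23
17^22 ≡ 19
17^23 ≡ 13
17^24 ≡ 4
Found: a = 24.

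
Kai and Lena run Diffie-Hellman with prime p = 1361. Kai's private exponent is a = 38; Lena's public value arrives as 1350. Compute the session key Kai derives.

Shared key K = 1350^38 mod 1361.
1350^1 ≡ 1350 (mod 1361)
1350^2 = (1350^1)^2 ≡ 1350^2 = 1822500 ≡ 121 (mod 1361)
1350^4 = (1350^2)^2 ≡ 121^2 = 14641 ≡ 1031 (mod 1361)
1350^8 = (1350^4)^2 ≡ 1031^2 = 1062961 ≡ 20 (mod 1361)
1350^16 = (1350^8)^2 ≡ 20^2 = 400 ≡ 400 (mod 1361)
1350^32 = (1350^16)^2 ≡ 400^2 = 160000 ≡ 763 (mod 1361)
1350^38 = 1350^32 · 1350^4 · 1350^2 ≡ 763 · 1031 · 121 ≡ 756 (mod 1361).

756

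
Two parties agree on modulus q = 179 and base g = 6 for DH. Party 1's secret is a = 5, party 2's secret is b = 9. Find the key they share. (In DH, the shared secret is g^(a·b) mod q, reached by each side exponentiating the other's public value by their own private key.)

50

Party 1 sends A = g^a mod q = 6^5 mod 179.
6^1 ≡ 6 (mod 179)
6^2 = (6^1)^2 ≡ 6^2 = 36 ≡ 36 (mod 179)
6^4 = (6^2)^2 ≡ 36^2 = 1296 ≡ 43 (mod 179)
6^5 = 6^4 · 6^1 ≡ 43 · 6 ≡ 79 (mod 179).
So A = 79. Party 2 then computes K = A^b mod q = 79^9 mod 179.
79^1 ≡ 79 (mod 179)
79^2 = (79^1)^2 ≡ 79^2 = 6241 ≡ 155 (mod 179)
79^4 = (79^2)^2 ≡ 155^2 = 24025 ≡ 39 (mod 179)
79^8 = (79^4)^2 ≡ 39^2 = 1521 ≡ 89 (mod 179)
79^9 = 79^8 · 79^1 ≡ 89 · 79 ≡ 50 (mod 179).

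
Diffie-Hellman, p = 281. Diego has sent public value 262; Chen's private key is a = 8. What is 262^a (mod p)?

35

Shared key K = 262^8 mod 281.
262^1 ≡ 262 (mod 281)
262^2 = (262^1)^2 ≡ 262^2 = 68644 ≡ 80 (mod 281)
262^4 = (262^2)^2 ≡ 80^2 = 6400 ≡ 218 (mod 281)
262^8 = (262^4)^2 ≡ 218^2 = 47524 ≡ 35 (mod 281)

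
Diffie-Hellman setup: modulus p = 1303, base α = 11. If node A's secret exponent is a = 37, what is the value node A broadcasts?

Public value = 11^37 mod 1303.
11^1 ≡ 11 (mod 1303)
11^2 = (11^1)^2 ≡ 11^2 = 121 ≡ 121 (mod 1303)
11^4 = (11^2)^2 ≡ 121^2 = 14641 ≡ 308 (mod 1303)
11^8 = (11^4)^2 ≡ 308^2 = 94864 ≡ 1048 (mod 1303)
11^16 = (11^8)^2 ≡ 1048^2 = 1098304 ≡ 1178 (mod 1303)
11^32 = (11^16)^2 ≡ 1178^2 = 1387684 ≡ 1292 (mod 1303)
11^37 = 11^32 · 11^4 · 11^1 ≡ 1292 · 308 · 11 ≡ 519 (mod 1303).

519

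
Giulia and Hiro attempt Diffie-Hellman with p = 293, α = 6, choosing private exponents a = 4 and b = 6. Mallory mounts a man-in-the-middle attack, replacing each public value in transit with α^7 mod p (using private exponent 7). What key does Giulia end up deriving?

Giulia receives Mallory's public value M = 6^7 mod 293 instead of the honest one.
6^1 ≡ 6 (mod 293)
6^2 = (6^1)^2 ≡ 6^2 = 36 ≡ 36 (mod 293)
6^4 = (6^2)^2 ≡ 36^2 = 1296 ≡ 124 (mod 293)
6^7 = 6^4 · 6^2 · 6^1 ≡ 124 · 36 · 6 ≡ 121 (mod 293).
So M = 121. Giulia computes K = M^4 mod 293.
121^1 ≡ 121 (mod 293)
121^2 = (121^1)^2 ≡ 121^2 = 14641 ≡ 284 (mod 293)
121^4 = (121^2)^2 ≡ 284^2 = 80656 ≡ 81 (mod 293)

81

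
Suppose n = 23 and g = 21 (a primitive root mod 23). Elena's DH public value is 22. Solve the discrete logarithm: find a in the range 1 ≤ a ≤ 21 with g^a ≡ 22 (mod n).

Try successive powers of 21 modulo 23:
21^1 ≡ 21
21^2 ≡ 4
21^3 ≡ 15
21^4 ≡ 16
21^5 ≡ 14
21^6 ≡ 18
21^7 ≡ 10
21^8 ≡ 3
21^9 ≡ 17
21^10 ≡ 12
21^11 ≡ 22
Found: a = 11.

11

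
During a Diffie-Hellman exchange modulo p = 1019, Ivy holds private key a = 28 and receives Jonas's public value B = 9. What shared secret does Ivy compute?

Shared key K = 9^28 mod 1019.
9^1 ≡ 9 (mod 1019)
9^2 = (9^1)^2 ≡ 9^2 = 81 ≡ 81 (mod 1019)
9^4 = (9^2)^2 ≡ 81^2 = 6561 ≡ 447 (mod 1019)
9^8 = (9^4)^2 ≡ 447^2 = 199809 ≡ 85 (mod 1019)
9^16 = (9^8)^2 ≡ 85^2 = 7225 ≡ 92 (mod 1019)
9^28 = 9^16 · 9^8 · 9^4 ≡ 92 · 85 · 447 ≡ 370 (mod 1019).

370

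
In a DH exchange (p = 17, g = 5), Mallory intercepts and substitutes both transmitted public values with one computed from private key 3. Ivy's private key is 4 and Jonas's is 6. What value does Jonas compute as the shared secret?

8

Jonas receives Mallory's public value M = 5^3 mod 17 instead of the honest one.
5^1 ≡ 5 (mod 17)
5^2 = (5^1)^2 ≡ 5^2 = 25 ≡ 8 (mod 17)
5^3 = 5^2 · 5^1 ≡ 8 · 5 ≡ 6 (mod 17).
So M = 6. Jonas computes K = M^6 mod 17.
6^1 ≡ 6 (mod 17)
6^2 = (6^1)^2 ≡ 6^2 = 36 ≡ 2 (mod 17)
6^4 = (6^2)^2 ≡ 2^2 = 4 ≡ 4 (mod 17)
6^6 = 6^4 · 6^2 ≡ 4 · 2 ≡ 8 (mod 17).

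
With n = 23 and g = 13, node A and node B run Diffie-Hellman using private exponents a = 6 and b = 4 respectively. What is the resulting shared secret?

8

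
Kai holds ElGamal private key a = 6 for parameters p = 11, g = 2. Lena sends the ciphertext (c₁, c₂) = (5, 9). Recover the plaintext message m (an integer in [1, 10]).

Shared mask s = c₁^a mod p = 5^6 mod 11.
5^1 ≡ 5 (mod 11)
5^2 = (5^1)^2 ≡ 5^2 = 25 ≡ 3 (mod 11)
5^4 = (5^2)^2 ≡ 3^2 = 9 ≡ 9 (mod 11)
5^6 = 5^4 · 5^2 ≡ 9 · 3 ≡ 5 (mod 11).
So s = 5; s⁻¹ ≡ 9 (mod 11).
m = c₂ · s⁻¹ mod 11 = 9 · 9 mod 11 = 4.

4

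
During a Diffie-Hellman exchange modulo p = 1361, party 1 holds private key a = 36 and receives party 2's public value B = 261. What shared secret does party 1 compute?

Shared key K = 261^36 mod 1361.
261^1 ≡ 261 (mod 1361)
261^2 = (261^1)^2 ≡ 261^2 = 68121 ≡ 71 (mod 1361)
261^4 = (261^2)^2 ≡ 71^2 = 5041 ≡ 958 (mod 1361)
261^8 = (261^4)^2 ≡ 958^2 = 917764 ≡ 450 (mod 1361)
261^16 = (261^8)^2 ≡ 450^2 = 202500 ≡ 1072 (mod 1361)
261^32 = (261^16)^2 ≡ 1072^2 = 1149184 ≡ 500 (mod 1361)
261^36 = 261^32 · 261^4 ≡ 500 · 958 ≡ 1289 (mod 1361).

1289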